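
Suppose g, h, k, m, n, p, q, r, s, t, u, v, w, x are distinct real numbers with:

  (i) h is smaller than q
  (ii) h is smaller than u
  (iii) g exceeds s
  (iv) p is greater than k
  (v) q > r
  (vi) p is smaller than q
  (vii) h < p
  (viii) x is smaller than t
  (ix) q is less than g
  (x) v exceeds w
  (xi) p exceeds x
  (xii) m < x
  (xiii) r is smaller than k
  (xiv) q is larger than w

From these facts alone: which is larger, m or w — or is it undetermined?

Following every chain through w: above w we get q, v, g.
m is not reached, and no chain runs the other way from m to w.
So the given relations leave the order of w and m undetermined.

undetermined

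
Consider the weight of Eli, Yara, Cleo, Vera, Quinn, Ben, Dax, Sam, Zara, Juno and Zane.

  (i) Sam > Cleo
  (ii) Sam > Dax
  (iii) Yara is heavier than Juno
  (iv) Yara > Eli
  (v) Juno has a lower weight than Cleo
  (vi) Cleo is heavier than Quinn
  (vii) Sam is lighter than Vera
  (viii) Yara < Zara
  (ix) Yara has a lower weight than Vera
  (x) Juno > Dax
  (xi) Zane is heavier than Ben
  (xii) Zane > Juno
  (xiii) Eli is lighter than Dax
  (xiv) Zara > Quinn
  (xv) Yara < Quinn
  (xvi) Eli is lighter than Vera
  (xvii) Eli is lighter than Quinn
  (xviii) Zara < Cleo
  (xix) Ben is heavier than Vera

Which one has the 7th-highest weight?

Piecing the relations together gives one ordering: Eli < Dax < Juno < Yara < Quinn < Zara < Cleo < Sam < Vera < Ben < Zane.
Counting 7 from the largest end gives Quinn.

Quinn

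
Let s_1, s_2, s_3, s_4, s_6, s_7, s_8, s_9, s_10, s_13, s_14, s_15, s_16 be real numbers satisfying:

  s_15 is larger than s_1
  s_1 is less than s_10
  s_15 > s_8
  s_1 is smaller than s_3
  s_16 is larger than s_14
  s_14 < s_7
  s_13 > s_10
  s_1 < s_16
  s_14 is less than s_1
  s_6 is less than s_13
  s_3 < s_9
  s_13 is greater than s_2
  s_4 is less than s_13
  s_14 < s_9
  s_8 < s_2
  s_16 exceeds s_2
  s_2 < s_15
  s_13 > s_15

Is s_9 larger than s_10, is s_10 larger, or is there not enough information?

undetermined

Following every chain through s_10: above s_10 we get s_13; below s_10 we get s_14, s_1.
s_9 is not reached, and no chain runs the other way from s_9 to s_10.
So the given relations leave the order of s_10 and s_9 undetermined.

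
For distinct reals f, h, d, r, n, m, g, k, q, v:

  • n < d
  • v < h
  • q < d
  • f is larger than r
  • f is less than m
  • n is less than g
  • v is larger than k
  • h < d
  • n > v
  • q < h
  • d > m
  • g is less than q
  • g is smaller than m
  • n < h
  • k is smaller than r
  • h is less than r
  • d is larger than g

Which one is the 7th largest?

Chaining the given pairs: k < v < n < g < q < h < r < f < m < d.
Counting 7 from the largest end gives g.

g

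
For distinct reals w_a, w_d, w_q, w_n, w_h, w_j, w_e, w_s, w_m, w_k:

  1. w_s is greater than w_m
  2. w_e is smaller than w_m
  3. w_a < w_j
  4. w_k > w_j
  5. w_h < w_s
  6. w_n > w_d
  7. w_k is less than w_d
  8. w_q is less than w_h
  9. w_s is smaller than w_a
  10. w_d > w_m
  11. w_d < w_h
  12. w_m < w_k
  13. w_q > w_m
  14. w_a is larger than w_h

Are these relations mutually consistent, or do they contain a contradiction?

We have w_d < w_h stated directly, yet also w_h < w_s < w_a < w_j < w_k < w_d by chaining the others — so w_h < w_d. Contradiction.

inconsistent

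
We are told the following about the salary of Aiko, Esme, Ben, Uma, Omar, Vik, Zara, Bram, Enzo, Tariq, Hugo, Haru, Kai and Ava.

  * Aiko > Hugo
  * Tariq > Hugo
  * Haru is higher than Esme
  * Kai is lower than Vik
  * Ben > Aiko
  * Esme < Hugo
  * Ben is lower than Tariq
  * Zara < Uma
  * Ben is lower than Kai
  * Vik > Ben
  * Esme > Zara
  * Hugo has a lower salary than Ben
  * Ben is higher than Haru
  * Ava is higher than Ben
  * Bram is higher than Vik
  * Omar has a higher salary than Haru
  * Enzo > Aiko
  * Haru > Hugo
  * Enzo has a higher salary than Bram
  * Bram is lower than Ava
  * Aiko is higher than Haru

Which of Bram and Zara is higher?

Bram

Following the relations from Zara: Zara < Esme < Hugo < Haru < Aiko < Ben < Kai < Vik < Bram.
So Zara < Bram; Bram is the higher of the two.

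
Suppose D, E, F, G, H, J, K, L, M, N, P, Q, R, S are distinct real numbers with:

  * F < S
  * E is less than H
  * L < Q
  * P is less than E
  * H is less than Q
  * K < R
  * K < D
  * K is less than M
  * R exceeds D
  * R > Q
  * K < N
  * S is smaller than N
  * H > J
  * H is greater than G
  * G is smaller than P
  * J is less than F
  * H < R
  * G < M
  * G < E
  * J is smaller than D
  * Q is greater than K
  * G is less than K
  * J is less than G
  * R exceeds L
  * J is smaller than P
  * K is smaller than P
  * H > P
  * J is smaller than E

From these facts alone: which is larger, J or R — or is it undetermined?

Chaining the given relations: J < G < K < P < E < H < Q < R.
So R is larger.

R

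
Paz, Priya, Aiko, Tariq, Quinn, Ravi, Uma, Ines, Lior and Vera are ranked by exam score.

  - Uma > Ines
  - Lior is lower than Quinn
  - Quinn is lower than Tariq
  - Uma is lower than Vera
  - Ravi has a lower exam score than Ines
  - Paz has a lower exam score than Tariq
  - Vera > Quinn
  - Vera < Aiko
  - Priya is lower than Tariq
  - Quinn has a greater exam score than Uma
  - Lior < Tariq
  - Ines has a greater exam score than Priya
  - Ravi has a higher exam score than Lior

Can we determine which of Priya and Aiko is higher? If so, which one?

Aiko

The relevant relations are Priya < Ines; Ines < Uma; Uma < Quinn; Quinn < Vera; Vera < Aiko.
Chaining these gives Priya < Ines < Uma < Quinn < Vera < Aiko.
So Aiko is higher.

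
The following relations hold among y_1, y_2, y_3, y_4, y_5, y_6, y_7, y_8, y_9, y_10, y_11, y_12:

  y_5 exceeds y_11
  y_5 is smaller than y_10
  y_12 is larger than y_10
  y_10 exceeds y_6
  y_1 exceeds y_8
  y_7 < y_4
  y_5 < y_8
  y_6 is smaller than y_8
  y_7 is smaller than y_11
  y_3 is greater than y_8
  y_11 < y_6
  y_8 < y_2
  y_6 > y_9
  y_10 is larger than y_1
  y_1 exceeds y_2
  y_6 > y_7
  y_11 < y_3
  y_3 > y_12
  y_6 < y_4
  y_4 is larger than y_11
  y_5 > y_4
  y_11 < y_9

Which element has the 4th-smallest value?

y_6

Chaining the given pairs: y_7 < y_11 < y_9 < y_6 < y_4 < y_5 < y_8 < y_2 < y_1 < y_10 < y_12 < y_3.
Counting 4 from the smallest end gives y_6.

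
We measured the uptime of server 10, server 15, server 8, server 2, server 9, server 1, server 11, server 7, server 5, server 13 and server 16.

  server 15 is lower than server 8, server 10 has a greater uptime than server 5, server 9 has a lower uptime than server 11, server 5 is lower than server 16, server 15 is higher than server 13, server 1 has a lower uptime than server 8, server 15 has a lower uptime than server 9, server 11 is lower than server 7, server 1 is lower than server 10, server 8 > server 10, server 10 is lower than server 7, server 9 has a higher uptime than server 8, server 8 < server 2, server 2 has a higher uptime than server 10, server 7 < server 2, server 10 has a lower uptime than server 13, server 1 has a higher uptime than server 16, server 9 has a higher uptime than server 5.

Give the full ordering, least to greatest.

The consecutive links are each given: server 5 < server 16; server 16 < server 1; server 1 < server 10; server 10 < server 13; server 13 < server 15; server 15 < server 8; server 8 < server 9; server 9 < server 11; server 11 < server 7; server 7 < server 2.

server 5 < server 16 < server 1 < server 10 < server 13 < server 15 < server 8 < server 9 < server 11 < server 7 < server 2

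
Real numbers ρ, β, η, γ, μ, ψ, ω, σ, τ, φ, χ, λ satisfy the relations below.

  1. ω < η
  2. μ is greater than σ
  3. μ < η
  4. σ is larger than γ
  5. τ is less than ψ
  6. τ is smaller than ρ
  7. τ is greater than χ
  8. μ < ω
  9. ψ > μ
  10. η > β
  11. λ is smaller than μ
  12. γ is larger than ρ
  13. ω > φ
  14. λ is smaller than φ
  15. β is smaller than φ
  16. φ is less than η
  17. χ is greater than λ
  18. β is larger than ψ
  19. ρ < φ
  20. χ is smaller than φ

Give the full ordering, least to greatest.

λ < χ < τ < ρ < γ < σ < μ < ψ < β < φ < ω < η

The consecutive links are each given: λ < χ; χ < τ; τ < ρ; ρ < γ; γ < σ; σ < μ; μ < ψ; ψ < β; β < φ; φ < ω; ω < η.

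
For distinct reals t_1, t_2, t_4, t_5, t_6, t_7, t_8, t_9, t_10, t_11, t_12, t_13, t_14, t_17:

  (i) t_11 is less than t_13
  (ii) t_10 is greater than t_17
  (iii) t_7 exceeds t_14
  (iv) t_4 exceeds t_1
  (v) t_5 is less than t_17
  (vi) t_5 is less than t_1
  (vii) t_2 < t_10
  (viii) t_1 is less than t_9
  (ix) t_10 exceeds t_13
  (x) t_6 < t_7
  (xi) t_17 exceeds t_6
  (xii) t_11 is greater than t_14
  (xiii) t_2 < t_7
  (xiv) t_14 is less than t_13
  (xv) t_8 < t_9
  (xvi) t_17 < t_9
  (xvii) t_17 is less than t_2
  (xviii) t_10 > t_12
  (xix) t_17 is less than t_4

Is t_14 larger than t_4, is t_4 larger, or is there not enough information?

undetermined

Following every chain through t_14: above t_14 we get t_11, t_13, t_10, t_7.
t_4 is not reached, and no chain runs the other way from t_4 to t_14.
So the given relations leave the order of t_14 and t_4 undetermined.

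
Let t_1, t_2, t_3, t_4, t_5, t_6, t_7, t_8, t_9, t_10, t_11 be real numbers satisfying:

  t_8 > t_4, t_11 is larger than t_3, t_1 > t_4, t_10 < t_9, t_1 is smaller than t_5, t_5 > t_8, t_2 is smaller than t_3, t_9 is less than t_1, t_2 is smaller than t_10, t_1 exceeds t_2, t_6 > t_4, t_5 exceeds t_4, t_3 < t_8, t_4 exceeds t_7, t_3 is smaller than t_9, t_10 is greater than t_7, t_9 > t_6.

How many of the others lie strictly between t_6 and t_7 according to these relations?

Chaining upward from t_7 reaches: t_4, t_10, t_9, t_8, t_1, t_5.
Chaining downward from t_6 reaches: t_4.
Strictly between t_7 and t_6 are those in both lists: t_4 — 1 element.

1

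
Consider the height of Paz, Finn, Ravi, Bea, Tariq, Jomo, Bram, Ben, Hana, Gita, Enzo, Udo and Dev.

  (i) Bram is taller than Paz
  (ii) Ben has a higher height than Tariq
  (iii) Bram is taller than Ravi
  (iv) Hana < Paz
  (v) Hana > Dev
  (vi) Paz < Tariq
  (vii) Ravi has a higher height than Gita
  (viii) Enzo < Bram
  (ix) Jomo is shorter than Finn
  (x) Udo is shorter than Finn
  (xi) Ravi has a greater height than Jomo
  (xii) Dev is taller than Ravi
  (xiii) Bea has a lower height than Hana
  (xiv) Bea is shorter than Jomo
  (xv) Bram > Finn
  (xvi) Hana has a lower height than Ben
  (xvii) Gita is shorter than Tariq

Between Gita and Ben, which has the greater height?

Following the relations from Gita: Gita < Ravi < Dev < Hana < Paz < Tariq < Ben.
So Gita < Ben; Ben is the taller of the two.

Ben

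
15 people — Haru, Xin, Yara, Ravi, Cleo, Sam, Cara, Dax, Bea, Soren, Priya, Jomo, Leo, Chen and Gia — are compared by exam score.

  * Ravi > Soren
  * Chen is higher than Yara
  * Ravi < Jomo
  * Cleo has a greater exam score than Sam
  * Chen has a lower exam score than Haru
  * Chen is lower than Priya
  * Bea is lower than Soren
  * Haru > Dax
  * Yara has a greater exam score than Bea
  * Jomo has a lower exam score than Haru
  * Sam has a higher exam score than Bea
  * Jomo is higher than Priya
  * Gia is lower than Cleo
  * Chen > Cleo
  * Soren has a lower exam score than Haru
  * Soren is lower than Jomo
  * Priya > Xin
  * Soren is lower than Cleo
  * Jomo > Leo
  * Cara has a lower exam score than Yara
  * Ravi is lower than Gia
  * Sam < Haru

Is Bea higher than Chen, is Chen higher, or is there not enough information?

The relevant relations are Bea < Soren; Soren < Ravi; Ravi < Gia; Gia < Cleo; Cleo < Chen.
Together: Bea < Soren < Ravi < Gia < Cleo < Chen.
So Chen is higher.

Chen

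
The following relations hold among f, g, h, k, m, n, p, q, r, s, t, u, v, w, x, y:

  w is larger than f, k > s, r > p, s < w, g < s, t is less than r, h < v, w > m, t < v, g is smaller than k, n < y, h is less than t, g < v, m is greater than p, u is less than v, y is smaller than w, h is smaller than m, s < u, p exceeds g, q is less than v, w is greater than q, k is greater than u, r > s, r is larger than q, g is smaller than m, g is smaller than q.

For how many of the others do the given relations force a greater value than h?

The elements the relations force above h are t, m, v, w, r — no chain reaches any other.
That is 5.

5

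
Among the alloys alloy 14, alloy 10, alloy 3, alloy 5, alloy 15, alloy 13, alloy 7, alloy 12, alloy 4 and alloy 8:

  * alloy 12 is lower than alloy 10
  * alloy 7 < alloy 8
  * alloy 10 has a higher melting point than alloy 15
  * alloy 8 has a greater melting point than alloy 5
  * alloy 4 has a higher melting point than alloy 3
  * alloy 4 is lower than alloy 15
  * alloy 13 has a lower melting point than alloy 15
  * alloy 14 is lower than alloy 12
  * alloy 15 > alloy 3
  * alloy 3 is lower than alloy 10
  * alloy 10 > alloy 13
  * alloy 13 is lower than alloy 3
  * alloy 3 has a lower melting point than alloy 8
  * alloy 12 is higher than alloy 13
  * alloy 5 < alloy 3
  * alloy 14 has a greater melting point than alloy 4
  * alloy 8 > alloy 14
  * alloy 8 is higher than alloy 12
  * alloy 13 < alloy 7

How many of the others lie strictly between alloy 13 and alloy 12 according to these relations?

3

The relations place alloy 13 below alloy 12. An element lies strictly between them when it is forced above alloy 13 and also forced below alloy 12.
Above alloy 13: {alloy 3, alloy 4, alloy 15, alloy 14, alloy 7, alloy 10, alloy 8}. Below alloy 12: {alloy 5, alloy 3, alloy 4, alloy 14}.
Intersection: {alloy 3, alloy 4, alloy 14} — 3.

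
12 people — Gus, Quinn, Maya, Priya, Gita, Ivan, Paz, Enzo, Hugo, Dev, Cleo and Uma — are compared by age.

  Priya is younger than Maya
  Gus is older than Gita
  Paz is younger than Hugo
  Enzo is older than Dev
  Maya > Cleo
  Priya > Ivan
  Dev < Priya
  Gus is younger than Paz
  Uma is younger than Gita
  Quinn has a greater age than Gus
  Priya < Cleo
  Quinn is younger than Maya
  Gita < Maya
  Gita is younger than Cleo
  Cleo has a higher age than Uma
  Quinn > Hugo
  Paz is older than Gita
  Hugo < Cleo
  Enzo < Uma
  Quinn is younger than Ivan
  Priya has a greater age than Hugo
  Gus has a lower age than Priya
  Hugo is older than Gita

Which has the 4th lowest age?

Gita

Chaining the given pairs: Dev < Enzo < Uma < Gita < Gus < Paz < Hugo < Quinn < Ivan < Priya < Cleo < Maya.
Counting 4 from the smallest end gives Gita.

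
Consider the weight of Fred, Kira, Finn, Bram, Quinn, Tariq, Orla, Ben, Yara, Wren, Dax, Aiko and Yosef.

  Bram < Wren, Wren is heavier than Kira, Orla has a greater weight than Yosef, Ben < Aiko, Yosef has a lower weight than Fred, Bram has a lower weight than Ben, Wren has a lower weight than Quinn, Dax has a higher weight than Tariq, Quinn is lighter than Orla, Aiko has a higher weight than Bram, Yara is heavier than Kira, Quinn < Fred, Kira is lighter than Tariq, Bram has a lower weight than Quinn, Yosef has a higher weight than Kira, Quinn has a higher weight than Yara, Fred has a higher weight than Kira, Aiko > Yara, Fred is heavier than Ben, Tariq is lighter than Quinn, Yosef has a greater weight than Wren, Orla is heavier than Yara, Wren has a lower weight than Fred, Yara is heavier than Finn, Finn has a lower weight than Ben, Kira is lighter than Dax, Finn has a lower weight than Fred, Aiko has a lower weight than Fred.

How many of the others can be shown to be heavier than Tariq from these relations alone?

4

Directly above Tariq: Quinn, Dax.
One step further: Fred, Orla (4 so far).
Nothing else is reachable above Tariq; 4 in all.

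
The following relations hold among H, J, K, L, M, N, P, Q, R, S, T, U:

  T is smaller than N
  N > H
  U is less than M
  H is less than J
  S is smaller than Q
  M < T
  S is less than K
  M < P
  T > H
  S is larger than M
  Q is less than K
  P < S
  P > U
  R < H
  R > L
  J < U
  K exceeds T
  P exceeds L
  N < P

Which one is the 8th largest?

Piecing the relations together gives one ordering: L < R < H < J < U < M < T < N < P < S < Q < K.
The 8th largest is U.

U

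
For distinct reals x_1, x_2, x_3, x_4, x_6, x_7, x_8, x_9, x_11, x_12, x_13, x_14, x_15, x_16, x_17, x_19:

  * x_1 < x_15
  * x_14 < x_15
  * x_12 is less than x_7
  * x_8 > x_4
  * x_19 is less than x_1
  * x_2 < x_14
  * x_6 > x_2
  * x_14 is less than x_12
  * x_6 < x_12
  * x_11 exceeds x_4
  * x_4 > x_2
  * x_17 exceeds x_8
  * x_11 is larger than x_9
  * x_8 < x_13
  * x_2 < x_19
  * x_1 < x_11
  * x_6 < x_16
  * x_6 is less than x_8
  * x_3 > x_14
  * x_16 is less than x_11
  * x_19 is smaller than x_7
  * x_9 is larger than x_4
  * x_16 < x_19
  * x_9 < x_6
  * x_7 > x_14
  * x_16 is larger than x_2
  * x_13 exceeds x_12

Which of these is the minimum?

Chaining upward from x_2: directly above it, x_4, x_6, x_16, x_19, x_14; then x_9, x_12, x_1, x_15, x_11, x_7, x_8, x_3; then x_17, x_13.
That covers every other element, and nothing is given below x_2, so x_2 is the minimum.

x_2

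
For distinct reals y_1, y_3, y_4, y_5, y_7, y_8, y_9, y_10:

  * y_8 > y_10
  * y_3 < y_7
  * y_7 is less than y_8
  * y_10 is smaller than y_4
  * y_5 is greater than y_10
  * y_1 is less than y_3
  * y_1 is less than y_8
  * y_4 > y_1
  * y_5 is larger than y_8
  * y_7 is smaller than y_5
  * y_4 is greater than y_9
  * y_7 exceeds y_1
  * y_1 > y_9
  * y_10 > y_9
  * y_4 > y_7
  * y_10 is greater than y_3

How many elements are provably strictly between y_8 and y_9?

4

Chaining upward from y_9 reaches: y_1, y_3, y_7, y_10, y_5, y_4.
Chaining downward from y_8 reaches: y_1, y_3, y_7, y_10.
Strictly between y_9 and y_8 are those in both lists: y_1, y_3, y_7, y_10 — 4 elements.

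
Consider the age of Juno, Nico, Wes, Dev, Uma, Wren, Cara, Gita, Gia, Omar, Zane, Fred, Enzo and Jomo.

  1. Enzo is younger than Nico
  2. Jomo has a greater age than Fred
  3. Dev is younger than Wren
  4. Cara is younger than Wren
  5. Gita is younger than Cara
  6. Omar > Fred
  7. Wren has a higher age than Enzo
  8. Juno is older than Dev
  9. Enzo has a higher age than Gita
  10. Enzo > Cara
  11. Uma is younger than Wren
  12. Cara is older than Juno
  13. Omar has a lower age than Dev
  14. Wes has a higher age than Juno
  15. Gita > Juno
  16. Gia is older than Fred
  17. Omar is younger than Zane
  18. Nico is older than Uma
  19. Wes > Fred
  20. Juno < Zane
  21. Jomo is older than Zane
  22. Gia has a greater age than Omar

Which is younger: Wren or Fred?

Fred < Omar and Omar < Dev give Fred < Dev.
With Dev < Juno: Fred < Omar < Dev < Juno.
Then Juno < Gita extends the chain to Gita.
With Gita < Cara: Fred < Omar < Dev < Juno < Gita < Cara.
Then Cara < Enzo extends the chain to Enzo.
Then Enzo < Wren extends the chain to Wren.
So Fred < Wren; Fred is the younger of the two.

Fred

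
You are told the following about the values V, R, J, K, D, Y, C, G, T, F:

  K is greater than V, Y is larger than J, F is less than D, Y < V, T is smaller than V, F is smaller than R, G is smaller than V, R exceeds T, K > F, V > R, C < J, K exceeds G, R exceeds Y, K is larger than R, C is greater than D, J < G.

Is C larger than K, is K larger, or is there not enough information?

Link the given pairs in sequence: C < J; J < Y; Y < R; R < V; V < K.
Chaining these gives C < J < Y < R < V < K.
So K is larger.

K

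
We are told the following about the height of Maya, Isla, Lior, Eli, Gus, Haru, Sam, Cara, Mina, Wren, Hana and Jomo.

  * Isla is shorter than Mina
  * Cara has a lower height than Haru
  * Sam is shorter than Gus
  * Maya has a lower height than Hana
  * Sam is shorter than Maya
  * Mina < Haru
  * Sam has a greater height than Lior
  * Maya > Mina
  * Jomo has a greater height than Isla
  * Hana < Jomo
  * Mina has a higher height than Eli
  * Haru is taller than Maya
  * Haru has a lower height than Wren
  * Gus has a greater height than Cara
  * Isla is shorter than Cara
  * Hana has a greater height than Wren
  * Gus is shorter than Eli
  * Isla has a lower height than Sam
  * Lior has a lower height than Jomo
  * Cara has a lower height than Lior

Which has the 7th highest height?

Eli

Chaining the given pairs: Isla < Cara < Lior < Sam < Gus < Eli < Mina < Maya < Haru < Wren < Hana < Jomo.
Counting 7 from the largest end gives Eli.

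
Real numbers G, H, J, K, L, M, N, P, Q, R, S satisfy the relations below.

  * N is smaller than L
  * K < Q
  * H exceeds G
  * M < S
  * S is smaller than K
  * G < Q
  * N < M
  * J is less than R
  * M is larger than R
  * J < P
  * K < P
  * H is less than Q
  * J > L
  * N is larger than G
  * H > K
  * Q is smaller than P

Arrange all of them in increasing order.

G < N < L < J < R < M < S < K < H < Q < P

Nothing is placed below G, so it is least; from there G < N; N < L; L < J; J < R; R < M; M < S; S < K; K < H; H < Q; Q < P, each given directly.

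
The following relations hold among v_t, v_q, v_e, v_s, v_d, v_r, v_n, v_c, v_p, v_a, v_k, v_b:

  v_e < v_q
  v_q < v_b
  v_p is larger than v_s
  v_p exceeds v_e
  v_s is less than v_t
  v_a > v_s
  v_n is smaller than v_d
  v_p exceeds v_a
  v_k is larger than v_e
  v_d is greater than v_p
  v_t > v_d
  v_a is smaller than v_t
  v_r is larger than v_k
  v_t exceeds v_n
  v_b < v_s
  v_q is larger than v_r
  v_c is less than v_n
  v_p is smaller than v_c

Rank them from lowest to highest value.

Each adjacent pair is fixed by a given relation: v_e < v_k; v_k < v_r; v_r < v_q; v_q < v_b; v_b < v_s; v_s < v_a; v_a < v_p; v_p < v_c; v_c < v_n; v_n < v_d; v_d < v_t. Chaining them end to end gives the full order.

v_e < v_k < v_r < v_q < v_b < v_s < v_a < v_p < v_c < v_n < v_d < v_t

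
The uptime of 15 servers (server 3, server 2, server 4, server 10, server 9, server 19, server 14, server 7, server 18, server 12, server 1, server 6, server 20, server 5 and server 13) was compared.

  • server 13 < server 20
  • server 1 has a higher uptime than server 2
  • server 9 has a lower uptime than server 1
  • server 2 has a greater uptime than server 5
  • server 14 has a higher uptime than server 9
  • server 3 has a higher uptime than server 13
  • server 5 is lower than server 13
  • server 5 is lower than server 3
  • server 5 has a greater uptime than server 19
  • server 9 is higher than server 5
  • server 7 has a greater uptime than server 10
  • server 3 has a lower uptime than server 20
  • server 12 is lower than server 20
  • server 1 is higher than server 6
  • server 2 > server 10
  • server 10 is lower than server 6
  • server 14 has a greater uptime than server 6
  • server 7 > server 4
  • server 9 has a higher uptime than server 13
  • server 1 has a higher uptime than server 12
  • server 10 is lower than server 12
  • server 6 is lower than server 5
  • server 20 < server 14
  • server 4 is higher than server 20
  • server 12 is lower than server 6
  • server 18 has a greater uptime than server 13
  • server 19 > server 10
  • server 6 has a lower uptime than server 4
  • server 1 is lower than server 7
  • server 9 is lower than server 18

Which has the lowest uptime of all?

server 10

server 19 is not least since server 10 < server 19; server 12 is not least since server 10 < server 12; server 6 is not least since server 10 < server 6; server 5 is not least since server 6 < server 5; server 13 is not least since server 5 < server 13; server 9 is not least since server 5 < server 9; server 3 is not least since server 13 < server 3; server 2 is not least since server 10 < server 2; server 18 is not least since server 13 < server 18; server 1 is not least since server 6 < server 1; server 20 is not least since server 12 < server 20; server 14 is not least since server 9 < server 14; server 4 is not least since server 6 < server 4; server 7 is not least since server 10 < server 7.
Only server 10 has nothing below it, so server 10 is the lowest uptime.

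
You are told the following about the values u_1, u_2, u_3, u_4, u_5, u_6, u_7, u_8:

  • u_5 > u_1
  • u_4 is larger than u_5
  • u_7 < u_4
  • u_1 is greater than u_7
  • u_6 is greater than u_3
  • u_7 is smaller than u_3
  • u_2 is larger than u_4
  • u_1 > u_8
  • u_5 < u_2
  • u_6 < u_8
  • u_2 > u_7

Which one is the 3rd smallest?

u_6

The consecutive relations fix a unique order: u_7 < u_3 < u_6 < u_8 < u_1 < u_5 < u_4 < u_2.
The 3rd smallest is u_6.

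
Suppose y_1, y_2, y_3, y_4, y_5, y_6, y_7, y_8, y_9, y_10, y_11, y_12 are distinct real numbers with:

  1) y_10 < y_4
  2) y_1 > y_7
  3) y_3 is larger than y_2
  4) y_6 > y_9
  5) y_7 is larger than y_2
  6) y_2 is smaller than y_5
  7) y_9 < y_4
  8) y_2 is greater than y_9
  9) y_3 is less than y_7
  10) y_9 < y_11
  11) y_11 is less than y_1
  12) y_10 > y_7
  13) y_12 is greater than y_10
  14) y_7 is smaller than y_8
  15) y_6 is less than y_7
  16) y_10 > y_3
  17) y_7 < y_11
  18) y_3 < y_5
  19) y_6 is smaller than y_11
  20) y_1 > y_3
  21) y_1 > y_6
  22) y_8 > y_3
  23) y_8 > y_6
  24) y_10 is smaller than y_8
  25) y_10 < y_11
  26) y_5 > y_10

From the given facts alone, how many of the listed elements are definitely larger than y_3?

8

Directly above y_3: y_7, y_10, y_8, y_5, y_1.
One step further: y_11, y_4, y_12 (8 so far).
No other element is forced above y_3 by the given relations, so the count is 8.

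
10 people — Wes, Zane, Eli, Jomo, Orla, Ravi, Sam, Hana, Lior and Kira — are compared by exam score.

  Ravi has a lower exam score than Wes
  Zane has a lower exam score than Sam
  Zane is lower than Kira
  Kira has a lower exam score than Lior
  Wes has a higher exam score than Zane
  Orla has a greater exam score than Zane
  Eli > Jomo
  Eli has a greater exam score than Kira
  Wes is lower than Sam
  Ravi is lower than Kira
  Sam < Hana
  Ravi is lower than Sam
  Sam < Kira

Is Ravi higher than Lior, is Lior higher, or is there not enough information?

Lior

Following the relations from Ravi: Ravi < Wes < Sam < Kira < Lior.
So Lior is higher.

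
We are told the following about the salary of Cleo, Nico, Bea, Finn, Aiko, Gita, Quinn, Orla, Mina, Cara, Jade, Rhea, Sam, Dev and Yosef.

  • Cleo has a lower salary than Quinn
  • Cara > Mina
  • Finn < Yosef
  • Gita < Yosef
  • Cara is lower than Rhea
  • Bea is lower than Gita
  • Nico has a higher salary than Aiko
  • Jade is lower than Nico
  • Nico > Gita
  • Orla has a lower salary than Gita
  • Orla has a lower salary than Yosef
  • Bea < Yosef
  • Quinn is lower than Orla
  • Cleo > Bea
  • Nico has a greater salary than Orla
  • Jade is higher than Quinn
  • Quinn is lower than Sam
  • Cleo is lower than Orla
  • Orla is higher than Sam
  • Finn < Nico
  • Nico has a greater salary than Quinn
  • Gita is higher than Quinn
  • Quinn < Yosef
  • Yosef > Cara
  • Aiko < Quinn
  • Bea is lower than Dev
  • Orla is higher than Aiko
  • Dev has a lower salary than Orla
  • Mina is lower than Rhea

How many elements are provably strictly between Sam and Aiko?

1

The relations place Aiko below Sam. An element lies strictly between them when it is forced above Aiko and also forced below Sam.
Above Aiko: {Quinn, Jade, Orla, Gita, Yosef, Nico}. Below Sam: {Bea, Cleo, Quinn}.
Intersection: {Quinn} — 1.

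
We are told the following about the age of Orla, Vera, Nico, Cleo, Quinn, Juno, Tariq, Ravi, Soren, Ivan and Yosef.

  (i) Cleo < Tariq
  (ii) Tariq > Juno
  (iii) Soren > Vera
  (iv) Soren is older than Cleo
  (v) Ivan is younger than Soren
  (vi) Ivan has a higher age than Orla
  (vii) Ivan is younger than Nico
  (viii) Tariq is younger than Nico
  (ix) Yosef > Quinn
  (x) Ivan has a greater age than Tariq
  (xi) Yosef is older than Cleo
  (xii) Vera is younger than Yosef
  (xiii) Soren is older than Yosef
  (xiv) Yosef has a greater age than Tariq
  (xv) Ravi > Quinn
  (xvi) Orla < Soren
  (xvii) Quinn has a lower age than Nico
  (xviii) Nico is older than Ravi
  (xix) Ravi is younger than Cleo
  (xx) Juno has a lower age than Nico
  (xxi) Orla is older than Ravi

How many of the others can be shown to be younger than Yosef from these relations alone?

6

From Yosef the given relations immediately reach Quinn, Cleo, Tariq, Vera.
From those, Ravi, Juno — 6 in total.
No other element is forced below Yosef by the given relations, so the count is 6.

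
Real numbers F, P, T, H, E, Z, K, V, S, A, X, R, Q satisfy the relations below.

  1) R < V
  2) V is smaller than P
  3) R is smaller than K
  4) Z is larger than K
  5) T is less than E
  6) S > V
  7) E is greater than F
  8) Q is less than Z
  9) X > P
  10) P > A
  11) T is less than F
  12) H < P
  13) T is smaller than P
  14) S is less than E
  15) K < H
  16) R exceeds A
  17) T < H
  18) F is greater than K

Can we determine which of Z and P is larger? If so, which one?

undetermined

Following every chain through P: above P we get X; below P we get A, T, R, K, V, H.
Z is not reached, and no chain runs the other way from Z to P.
So the given relations leave the order of P and Z undetermined.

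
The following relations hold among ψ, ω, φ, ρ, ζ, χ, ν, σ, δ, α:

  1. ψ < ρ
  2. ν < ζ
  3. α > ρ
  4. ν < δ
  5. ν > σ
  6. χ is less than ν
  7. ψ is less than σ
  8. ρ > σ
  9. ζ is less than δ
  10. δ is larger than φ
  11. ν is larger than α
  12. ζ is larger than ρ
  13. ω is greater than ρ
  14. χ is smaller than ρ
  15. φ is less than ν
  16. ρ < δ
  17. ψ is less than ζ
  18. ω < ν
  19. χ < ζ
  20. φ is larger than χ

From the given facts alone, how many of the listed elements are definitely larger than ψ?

From ψ the given relations immediately reach σ, ρ, ζ.
From those, α, ω, ν, δ — 7 in total.
Nothing else is reachable above ψ; 7 in all.

7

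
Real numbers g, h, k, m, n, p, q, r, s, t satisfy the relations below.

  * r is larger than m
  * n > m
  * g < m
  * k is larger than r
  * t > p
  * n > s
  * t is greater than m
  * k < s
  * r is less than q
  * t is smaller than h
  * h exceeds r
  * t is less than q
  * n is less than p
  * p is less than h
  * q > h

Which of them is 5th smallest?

s

Piecing the relations together gives one ordering: g < m < r < k < s < n < p < t < h < q.
Counting 5 from the smallest end gives s.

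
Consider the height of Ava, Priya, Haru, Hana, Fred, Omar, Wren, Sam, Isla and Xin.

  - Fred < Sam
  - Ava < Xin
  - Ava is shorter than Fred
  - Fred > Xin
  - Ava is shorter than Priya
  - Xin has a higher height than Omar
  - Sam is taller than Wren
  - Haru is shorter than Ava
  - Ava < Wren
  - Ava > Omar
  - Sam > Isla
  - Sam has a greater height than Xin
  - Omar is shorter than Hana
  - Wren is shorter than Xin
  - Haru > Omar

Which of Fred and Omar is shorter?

Omar < Haru and Haru < Ava give Omar < Ava.
With Ava < Wren: Omar < Haru < Ava < Wren.
With Wren < Xin: Omar < Haru < Ava < Wren < Xin.
With Xin < Fred: Omar < Haru < Ava < Wren < Xin < Fred.
So Omar < Fred; Omar is the shorter of the two.

Omar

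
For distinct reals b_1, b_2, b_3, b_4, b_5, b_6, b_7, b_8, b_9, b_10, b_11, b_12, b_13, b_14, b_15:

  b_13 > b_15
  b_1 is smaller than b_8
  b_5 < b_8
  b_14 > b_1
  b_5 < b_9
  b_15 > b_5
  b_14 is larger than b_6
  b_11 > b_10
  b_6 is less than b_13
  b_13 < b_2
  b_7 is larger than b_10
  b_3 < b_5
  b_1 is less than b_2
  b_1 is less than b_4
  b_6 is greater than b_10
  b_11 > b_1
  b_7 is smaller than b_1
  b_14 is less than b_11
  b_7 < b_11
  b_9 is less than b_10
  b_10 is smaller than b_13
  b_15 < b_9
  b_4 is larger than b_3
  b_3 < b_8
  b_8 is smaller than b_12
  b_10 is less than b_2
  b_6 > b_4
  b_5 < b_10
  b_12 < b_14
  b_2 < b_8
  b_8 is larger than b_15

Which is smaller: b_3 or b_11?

b_3

b_3 < b_5 and b_5 < b_15 give b_3 < b_15.
With b_15 < b_9: b_3 < b_5 < b_15 < b_9.
Then b_9 < b_10 extends the chain to b_10.
With b_10 < b_7: b_3 < b_5 < b_15 < b_9 < b_10 < b_7.
Then b_7 < b_1 extends the chain to b_1.
With b_1 < b_4: b_3 < b_5 < b_15 < b_9 < b_10 < b_7 < b_1 < b_4.
With b_4 < b_6: b_3 < b_5 < b_15 < b_9 < b_10 < b_7 < b_1 < b_4 < b_6.
Then b_6 < b_13 extends the chain to b_13.
Then b_13 < b_2 extends the chain to b_2.
With b_2 < b_8: b_3 < b_5 < b_15 < b_9 < b_10 < b_7 < b_1 < b_4 < b_6 < b_13 < b_2 < b_8.
Then b_8 < b_12 extends the chain to b_12.
Then b_12 < b_14 extends the chain to b_14.
Then b_14 < b_11 extends the chain to b_11.
So b_3 < b_11; b_3 is the smaller of the two.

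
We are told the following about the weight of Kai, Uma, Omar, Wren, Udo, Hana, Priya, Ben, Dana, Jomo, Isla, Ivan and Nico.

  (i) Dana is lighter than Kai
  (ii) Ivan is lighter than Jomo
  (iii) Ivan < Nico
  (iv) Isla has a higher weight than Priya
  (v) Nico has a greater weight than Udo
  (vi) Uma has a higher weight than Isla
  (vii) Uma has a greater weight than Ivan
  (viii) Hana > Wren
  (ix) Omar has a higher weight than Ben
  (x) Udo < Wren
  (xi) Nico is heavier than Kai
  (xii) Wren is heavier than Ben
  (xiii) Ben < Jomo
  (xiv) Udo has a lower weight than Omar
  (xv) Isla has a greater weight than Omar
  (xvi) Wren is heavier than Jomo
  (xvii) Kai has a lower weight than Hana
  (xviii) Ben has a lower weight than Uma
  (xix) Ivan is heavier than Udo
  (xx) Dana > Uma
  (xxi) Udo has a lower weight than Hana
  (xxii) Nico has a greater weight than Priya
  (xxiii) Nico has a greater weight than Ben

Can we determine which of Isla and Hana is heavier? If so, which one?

Hana

Isla < Uma < Dana < Kai < Hana, by transitivity through Uma, Dana, Kai.
So Hana is heavier.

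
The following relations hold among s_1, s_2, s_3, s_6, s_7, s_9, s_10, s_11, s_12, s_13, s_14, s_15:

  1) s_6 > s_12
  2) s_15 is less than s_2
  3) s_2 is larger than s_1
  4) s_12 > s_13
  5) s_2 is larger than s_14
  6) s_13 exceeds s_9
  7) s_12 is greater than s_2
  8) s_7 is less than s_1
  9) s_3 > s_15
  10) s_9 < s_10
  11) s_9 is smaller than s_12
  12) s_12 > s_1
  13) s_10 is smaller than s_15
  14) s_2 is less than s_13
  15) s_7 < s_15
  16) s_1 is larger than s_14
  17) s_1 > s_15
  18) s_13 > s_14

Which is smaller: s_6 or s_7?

s_7

s_7 < s_15 and s_15 < s_1 give s_7 < s_1.
With s_1 < s_2: s_7 < s_15 < s_1 < s_2.
Then s_2 < s_12 extends the chain to s_12.
With s_12 < s_6: s_7 < s_15 < s_1 < s_2 < s_12 < s_6.
So s_7 < s_6; s_7 is the smaller of the two.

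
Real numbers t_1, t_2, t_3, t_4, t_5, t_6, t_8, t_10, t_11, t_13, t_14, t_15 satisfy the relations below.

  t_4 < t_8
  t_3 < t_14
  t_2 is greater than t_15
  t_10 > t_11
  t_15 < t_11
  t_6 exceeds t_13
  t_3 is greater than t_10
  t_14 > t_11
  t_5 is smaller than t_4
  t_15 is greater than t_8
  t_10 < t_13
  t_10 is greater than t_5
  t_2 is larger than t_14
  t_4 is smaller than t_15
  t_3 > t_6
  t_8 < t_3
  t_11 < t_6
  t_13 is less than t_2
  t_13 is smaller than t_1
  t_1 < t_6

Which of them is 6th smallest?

Chaining the given pairs: t_5 < t_4 < t_8 < t_15 < t_11 < t_10 < t_13 < t_1 < t_6 < t_3 < t_14 < t_2.
Counting 6 from the smallest end gives t_10.

t_10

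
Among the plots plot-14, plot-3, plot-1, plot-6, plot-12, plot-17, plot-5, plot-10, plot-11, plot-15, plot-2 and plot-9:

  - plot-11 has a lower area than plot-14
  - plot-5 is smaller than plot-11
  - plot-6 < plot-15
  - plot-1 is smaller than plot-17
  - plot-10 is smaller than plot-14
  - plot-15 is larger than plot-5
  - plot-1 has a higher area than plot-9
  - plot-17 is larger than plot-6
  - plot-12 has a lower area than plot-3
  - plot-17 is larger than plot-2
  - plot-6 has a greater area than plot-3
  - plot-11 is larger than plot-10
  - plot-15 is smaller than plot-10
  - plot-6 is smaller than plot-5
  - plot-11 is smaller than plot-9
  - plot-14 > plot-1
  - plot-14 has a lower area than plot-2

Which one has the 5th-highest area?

Piecing the relations together gives one ordering: plot-12 < plot-3 < plot-6 < plot-5 < plot-15 < plot-10 < plot-11 < plot-9 < plot-1 < plot-14 < plot-2 < plot-17.
Counting 5 from the largest end gives plot-9.

plot-9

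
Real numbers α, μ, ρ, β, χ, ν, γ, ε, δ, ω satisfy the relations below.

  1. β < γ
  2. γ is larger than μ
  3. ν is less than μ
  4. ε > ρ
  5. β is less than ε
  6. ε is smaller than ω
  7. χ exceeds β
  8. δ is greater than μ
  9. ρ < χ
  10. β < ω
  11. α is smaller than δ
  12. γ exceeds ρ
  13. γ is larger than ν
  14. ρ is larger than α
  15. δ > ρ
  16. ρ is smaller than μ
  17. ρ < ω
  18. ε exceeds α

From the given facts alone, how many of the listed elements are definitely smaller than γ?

Directly below γ: ν, ρ, β, μ.
One step further: α (5 so far).
No other element is forced below γ by the given relations, so the count is 5.

5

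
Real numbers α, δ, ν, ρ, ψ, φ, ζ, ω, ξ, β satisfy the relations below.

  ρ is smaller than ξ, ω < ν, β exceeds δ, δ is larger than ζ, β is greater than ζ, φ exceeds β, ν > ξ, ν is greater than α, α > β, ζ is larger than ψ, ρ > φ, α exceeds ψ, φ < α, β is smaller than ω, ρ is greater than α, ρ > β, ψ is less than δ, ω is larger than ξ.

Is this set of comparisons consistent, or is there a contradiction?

consistent

The single ordering ψ < ζ < δ < β < φ < α < ρ < ξ < ω < ν satisfies every listed relation, so no contradiction arises.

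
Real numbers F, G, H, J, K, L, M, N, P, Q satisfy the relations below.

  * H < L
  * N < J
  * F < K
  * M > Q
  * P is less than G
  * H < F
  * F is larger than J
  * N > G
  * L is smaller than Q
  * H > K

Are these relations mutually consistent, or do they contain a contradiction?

Chaining the given relations yields F < K < H, so F < H. But one relation states H < F. These cannot both hold.

inconsistent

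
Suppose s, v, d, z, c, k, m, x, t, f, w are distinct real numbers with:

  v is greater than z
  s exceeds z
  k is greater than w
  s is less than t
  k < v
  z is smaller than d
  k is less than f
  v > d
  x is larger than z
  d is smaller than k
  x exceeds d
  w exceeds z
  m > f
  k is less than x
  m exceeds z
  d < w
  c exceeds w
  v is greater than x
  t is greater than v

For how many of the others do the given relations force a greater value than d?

8

The elements the relations force above d are w, k, x, f, c, m, v, t — no chain reaches any other.
That is 8.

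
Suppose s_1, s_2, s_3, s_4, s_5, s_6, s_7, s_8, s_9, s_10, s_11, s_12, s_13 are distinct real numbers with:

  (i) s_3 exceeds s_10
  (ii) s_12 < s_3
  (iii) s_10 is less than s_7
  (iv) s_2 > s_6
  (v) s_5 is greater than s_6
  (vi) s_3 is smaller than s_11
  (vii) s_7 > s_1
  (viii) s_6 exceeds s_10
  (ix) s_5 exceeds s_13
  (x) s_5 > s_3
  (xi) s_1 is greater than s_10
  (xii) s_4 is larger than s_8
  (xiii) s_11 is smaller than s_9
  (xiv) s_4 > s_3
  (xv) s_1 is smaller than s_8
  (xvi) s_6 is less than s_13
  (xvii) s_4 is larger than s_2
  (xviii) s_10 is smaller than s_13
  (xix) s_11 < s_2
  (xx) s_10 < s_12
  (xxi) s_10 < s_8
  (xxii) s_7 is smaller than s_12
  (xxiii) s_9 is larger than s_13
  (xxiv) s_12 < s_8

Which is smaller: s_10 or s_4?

s_10

Link the given pairs in sequence: s_10 < s_1; s_1 < s_7; s_7 < s_12; s_12 < s_3; s_3 < s_11; s_11 < s_2; s_2 < s_4.
Chaining these gives s_10 < s_1 < s_7 < s_12 < s_3 < s_11 < s_2 < s_4.
So s_10 < s_4; s_10 is the smaller of the two.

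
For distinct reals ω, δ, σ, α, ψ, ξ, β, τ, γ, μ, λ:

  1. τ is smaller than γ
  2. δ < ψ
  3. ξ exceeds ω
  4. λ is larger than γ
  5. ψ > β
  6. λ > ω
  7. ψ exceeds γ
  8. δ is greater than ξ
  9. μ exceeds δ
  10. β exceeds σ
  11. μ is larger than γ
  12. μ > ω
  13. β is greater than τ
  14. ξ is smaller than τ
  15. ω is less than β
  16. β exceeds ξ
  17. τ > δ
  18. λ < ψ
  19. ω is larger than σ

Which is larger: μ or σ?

σ < ω and ω < ξ give σ < ξ.
With ξ < δ: σ < ω < ξ < δ.
With δ < τ: σ < ω < ξ < δ < τ.
Then τ < γ extends the chain to γ.
Then γ < μ extends the chain to μ.
So σ < μ; μ is the larger of the two.

μ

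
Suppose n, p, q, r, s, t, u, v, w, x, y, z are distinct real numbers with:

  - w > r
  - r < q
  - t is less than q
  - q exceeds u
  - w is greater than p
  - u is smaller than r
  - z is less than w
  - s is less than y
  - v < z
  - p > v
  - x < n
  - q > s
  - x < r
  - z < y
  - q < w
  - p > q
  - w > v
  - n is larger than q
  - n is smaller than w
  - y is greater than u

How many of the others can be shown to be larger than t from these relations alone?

4

The elements the relations force above t are q, p, n, w — no chain reaches any other.
That is 4.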